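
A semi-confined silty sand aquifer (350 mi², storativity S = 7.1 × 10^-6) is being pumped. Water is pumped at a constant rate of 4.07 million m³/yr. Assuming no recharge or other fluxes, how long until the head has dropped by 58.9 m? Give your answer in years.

A = 350 mi² = 9.065 × 10^8 m²
ΔV = S × A × Δh = 7.1 × 10^-6 × 9.065 × 10^8 × 58.9 = 3.791 × 10^5 m³
Q = 4.07 million m³/yr = 11150 m³/d
t = ΔV / Q = 3.791 × 10^5 m³ / 11150 m³/d = 34 d
t = 34 d ≈ 0.09314 years

t ≈ 0.0931 years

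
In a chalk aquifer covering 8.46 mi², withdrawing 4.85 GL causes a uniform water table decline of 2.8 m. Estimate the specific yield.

Sy ≈ 0.079

A = 8.46 mi² = 2.191 × 10^7 m²
ΔV = 4.85 GL = 4.85 × 10^6 m³
Sy = ΔV / (A × Δh) = 4.85 × 10^6 m³ / (2.191 × 10^7 m² × 2.8 m) = 0.07905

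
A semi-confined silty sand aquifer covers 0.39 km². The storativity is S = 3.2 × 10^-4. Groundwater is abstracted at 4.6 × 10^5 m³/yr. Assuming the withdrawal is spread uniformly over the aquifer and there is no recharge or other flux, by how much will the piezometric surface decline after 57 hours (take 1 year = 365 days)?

Δh ≈ 24 m

A = 0.39 km² = 3.9 × 10^5 m²
Q = 4.6 × 10^5 m³/yr = 1260 m³/d
t = 57 hours = 2.375 d
ΔV = Q × t = 1260 m³/d × 2.375 d = 2993 m³
Δh = ΔV / (S × A) = 2993 / (3.2 × 10^-4 × 3.9 × 10^5) = 23.98 m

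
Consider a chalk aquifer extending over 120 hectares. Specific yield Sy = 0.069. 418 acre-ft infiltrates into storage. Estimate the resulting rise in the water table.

Δh ≈ 6.23 m

A = 120 hectares = 1.2 × 10^6 m²
ΔV = 418 acre-ft = 5.156 × 10^5 m³
Δh = ΔV / (Sy × A) = 5.156 × 10^5 m³ / (0.069 × 1.2 × 10^6 m²) = 6.227 m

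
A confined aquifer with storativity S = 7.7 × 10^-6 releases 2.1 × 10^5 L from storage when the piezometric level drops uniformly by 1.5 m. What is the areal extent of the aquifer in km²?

A ≈ 18.2 km²

ΔV = 2.1 × 10^5 L = 210 m³
A = ΔV / (S × Δh) = 210 / (7.7 × 10^-6 × 1.5) = 1.818 × 10^7 m²
A = 1.818 × 10^7 m² = 18.18 km²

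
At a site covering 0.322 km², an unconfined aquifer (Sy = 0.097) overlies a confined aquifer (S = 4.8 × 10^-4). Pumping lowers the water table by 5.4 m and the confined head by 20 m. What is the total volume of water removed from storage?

ΔV ≈ 1.72 × 10^5 m³

A = 0.322 km² = 3.22 × 10^5 m²
Unconfined: ΔV_u = Sy × A × Δh_u = 0.097 × 3.22 × 10^5 × 5.4 = 1.687 × 10^5 m³
Confined: ΔV_c = S × A × Δh_c = 4.8 × 10^-4 × 3.22 × 10^5 × 20 = 3091 m³
Total ΔV = 1.687 × 10^5 + 3091 = 1.718 × 10^5 m³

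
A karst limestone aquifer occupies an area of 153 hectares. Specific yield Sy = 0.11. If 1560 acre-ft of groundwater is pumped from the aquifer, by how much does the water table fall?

Δh ≈ 11.4 m

A = 153 hectares = 1.53 × 10^6 m²
ΔV = 1560 acre-ft = 1.924 × 10^6 m³
Δh = ΔV / (Sy × A) = 1.924 × 10^6 m³ / (0.11 × 1.53 × 10^6 m²) = 11.43 m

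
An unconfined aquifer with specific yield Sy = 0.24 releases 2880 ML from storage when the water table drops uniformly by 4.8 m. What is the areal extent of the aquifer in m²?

ΔV = 2880 ML = 2.88 × 10^6 m³
A = ΔV / (Sy × Δh) = 2.88 × 10^6 / (0.24 × 4.8) = 2.5 × 10^6 m²

A ≈ 2.5 × 10^6 m²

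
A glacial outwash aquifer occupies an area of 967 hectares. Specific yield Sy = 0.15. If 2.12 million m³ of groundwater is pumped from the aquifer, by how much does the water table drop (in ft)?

Δh ≈ 4.8 ft

A = 967 hectares = 9.67 × 10^6 m²
ΔV = 2.12 million m³ = 2.12 × 10^6 m³
Δh = ΔV / (Sy × A) = 2.12 × 10^6 m³ / (0.15 × 9.67 × 10^6 m²) = 1.462 m
Δh = 1.462 m = 4.795 ft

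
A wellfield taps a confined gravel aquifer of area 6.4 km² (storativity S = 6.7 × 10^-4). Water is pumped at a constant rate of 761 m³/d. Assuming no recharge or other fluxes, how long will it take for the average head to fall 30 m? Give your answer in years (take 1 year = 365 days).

t ≈ 0.463 years

A = 6.4 km² = 6.4 × 10^6 m²
ΔV = S × A × Δh = 6.7 × 10^-4 × 6.4 × 10^6 × 30 = 1.286 × 10^5 m³
t = ΔV / Q = 1.286 × 10^5 m³ / 761 m³/d = 169 d
t = 169 d ≈ 0.4631 years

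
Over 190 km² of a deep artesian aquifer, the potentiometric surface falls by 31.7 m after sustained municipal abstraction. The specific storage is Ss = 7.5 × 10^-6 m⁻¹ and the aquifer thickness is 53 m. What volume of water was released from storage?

ΔV ≈ 2.39 × 10^6 m³

S = Ss × b = 7.5 × 10^-6 m⁻¹ × 53 m = 3.975 × 10^-4
A = 190 km² = 1.9 × 10^8 m²
ΔV = S × A × Δh = 3.975 × 10^-4 × 1.9 × 10^8 m² × 31.7 m = 2.394 × 10^6 m³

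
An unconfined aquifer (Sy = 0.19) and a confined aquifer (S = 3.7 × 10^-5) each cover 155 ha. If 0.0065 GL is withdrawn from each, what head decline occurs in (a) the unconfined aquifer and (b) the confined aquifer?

Δh_u ≈ 0.0221 m; Δh_c ≈ 113 m

A = 155 ha = 1.55 × 10^6 m²
ΔV = 0.0065 GL = 6500 m³
Unconfined: Δh_u = ΔV/(Sy·A) = 6500/(0.19 × 1.55 × 10^6) = 0.02207 m
Confined: Δh_c = ΔV/(S·A) = 6500/(3.7 × 10^-5 × 1.55 × 10^6) = 113.3 m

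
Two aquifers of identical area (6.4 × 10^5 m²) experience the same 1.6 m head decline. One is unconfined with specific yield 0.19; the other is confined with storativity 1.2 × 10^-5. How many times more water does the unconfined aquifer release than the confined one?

ΔV_u / ΔV_c ≈ 15800

Unconfined: ΔV_u = Sy × A × Δh = 0.19 × 6.4 × 10^5 × 1.6 = 1.946 × 10^5 m³
Confined: ΔV_c = S × A × Δh = 1.2 × 10^-5 × 6.4 × 10^5 × 1.6 = 12.29 m³
Ratio = ΔV_u / ΔV_c = Sy / S = 0.19 / 1.2 × 10^-5 = 15830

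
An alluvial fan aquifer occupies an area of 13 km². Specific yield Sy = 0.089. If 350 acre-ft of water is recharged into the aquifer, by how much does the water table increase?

Δh ≈ 0.373 m

A = 13 km² = 1.3 × 10^7 m²
ΔV = 350 acre-ft = 4.317 × 10^5 m³
Δh = ΔV / (Sy × A) = 4.317 × 10^5 m³ / (0.089 × 1.3 × 10^7 m²) = 0.3731 m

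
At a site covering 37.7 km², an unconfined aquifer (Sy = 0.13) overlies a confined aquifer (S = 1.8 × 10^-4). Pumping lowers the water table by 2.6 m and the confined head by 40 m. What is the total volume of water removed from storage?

ΔV ≈ 1.3 × 10^7 m³

A = 37.7 km² = 3.77 × 10^7 m²
Unconfined: ΔV_u = Sy × A × Δh_u = 0.13 × 3.77 × 10^7 × 2.6 = 1.274 × 10^7 m³
Confined: ΔV_c = S × A × Δh_c = 1.8 × 10^-4 × 3.77 × 10^7 × 40 = 2.714 × 10^5 m³
Total ΔV = 1.274 × 10^7 + 2.714 × 10^5 = 1.301 × 10^7 m³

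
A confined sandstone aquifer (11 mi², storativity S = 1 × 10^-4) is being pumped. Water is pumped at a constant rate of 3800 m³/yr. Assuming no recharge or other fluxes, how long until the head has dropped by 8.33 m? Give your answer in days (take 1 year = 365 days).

t ≈ 2280 days

A = 11 mi² = 2.849 × 10^7 m²
ΔV = S × A × Δh = 1 × 10^-4 × 2.849 × 10^7 × 8.33 = 23730 m³
Q = 3800 m³/yr = 10.41 m³/d
t = ΔV / Q = 23730 m³ / 10.41 m³/d = 2280 d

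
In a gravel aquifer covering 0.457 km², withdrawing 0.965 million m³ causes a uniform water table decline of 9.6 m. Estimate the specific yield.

Sy ≈ 0.22

A = 0.457 km² = 4.57 × 10^5 m²
ΔV = 0.965 million m³ = 9.65 × 10^5 m³
Sy = ΔV / (A × Δh) = 9.65 × 10^5 m³ / (4.57 × 10^5 m² × 9.6 m) = 0.22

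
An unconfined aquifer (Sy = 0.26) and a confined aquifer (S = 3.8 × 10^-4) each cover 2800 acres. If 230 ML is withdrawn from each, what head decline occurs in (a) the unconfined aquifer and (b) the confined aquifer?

Δh_u ≈ 0.0781 m; Δh_c ≈ 53.4 m

A = 2800 acres = 1.133 × 10^7 m²
ΔV = 230 ML = 2.3 × 10^5 m³
Unconfined: Δh_u = ΔV/(Sy·A) = 2.3 × 10^5/(0.26 × 1.133 × 10^7) = 0.07807 m
Confined: Δh_c = ΔV/(S·A) = 2.3 × 10^5/(3.8 × 10^-4 × 1.133 × 10^7) = 53.42 m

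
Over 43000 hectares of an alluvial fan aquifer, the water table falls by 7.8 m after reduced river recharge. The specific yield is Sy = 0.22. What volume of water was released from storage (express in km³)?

ΔV ≈ 0.738 km³

A = 43000 hectares = 4.3 × 10^8 m²
ΔV = Sy × A × Δh = 0.22 × 4.3 × 10^8 m² × 7.8 m = 7.379 × 10^8 m³
ΔV = 7.379 × 10^8 m³ = 0.7379 km³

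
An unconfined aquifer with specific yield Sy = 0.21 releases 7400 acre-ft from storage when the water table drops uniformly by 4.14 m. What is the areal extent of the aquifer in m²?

ΔV = 7400 acre-ft = 9.128 × 10^6 m³
A = ΔV / (Sy × Δh) = 9.128 × 10^6 / (0.21 × 4.14) = 1.05 × 10^7 m²

A ≈ 1.05 × 10^7 m²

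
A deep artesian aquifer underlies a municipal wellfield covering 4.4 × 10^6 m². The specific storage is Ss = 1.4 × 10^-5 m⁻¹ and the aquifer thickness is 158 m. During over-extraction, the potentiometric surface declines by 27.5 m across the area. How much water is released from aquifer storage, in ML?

S = Ss × b = 1.4 × 10^-5 m⁻¹ × 158 m = 2.212 × 10^-3
ΔV = S × A × Δh = 0.002212 × 4.4 × 10^6 m² × 27.5 m = 2.677 × 10^5 m³
ΔV = 2.677 × 10^5 m³ = 267.7 ML

ΔV ≈ 268 ML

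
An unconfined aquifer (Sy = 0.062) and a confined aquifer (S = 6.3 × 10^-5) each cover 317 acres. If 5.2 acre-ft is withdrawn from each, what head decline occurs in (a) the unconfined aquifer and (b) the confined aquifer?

A = 317 acres = 1.283 × 10^6 m²
ΔV = 5.2 acre-ft = 6414 m³
Unconfined: Δh_u = ΔV/(Sy·A) = 6414/(0.062 × 1.283 × 10^6) = 0.08064 m
Confined: Δh_c = ΔV/(S·A) = 6414/(6.3 × 10^-5 × 1.283 × 10^6) = 79.36 m

Δh_u ≈ 0.0806 m; Δh_c ≈ 79.4 m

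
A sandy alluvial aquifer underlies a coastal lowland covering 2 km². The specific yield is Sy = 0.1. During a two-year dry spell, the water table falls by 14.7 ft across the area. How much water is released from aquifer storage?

A = 2 km² = 2 × 10^6 m²
Δh = 14.7 ft = 4.481 m
ΔV = Sy × A × Δh = 0.1 × 2 × 10^6 m² × 4.481 m = 8.961 × 10^5 m³

ΔV ≈ 8.96 × 10^5 m³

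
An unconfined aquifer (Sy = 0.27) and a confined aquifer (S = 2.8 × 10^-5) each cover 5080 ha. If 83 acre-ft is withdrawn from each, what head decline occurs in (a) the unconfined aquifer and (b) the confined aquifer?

Δh_u ≈ 0.00746 m; Δh_c ≈ 72 m

A = 5080 ha = 5.08 × 10^7 m²
ΔV = 83 acre-ft = 1.024 × 10^5 m³
Unconfined: Δh_u = ΔV/(Sy·A) = 1.024 × 10^5/(0.27 × 5.08 × 10^7) = 0.007464 m
Confined: Δh_c = ΔV/(S·A) = 1.024 × 10^5/(2.8 × 10^-5 × 5.08 × 10^7) = 71.98 m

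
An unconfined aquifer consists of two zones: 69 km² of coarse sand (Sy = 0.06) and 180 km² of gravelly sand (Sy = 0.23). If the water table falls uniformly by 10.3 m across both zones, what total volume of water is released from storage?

A₁ = 69 km² = 6.9 × 10^7 m²; A₂ = 180 km² = 1.8 × 10^8 m²
ΔV₁ = 0.06 × 6.9 × 10^7 × 10.3 = 4.264 × 10^7 m³
ΔV₂ = 0.23 × 1.8 × 10^8 × 10.3 = 4.264 × 10^8 m³
ΔV = ΔV₁ + ΔV₂ = 4.691 × 10^8 m³

ΔV ≈ 4.69 × 10^8 m³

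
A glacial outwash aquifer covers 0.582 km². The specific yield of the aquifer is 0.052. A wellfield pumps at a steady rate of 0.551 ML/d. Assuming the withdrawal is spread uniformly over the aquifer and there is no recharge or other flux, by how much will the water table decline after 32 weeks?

A = 0.582 km² = 5.82 × 10^5 m²
Q = 0.551 ML/d = 551 m³/d
t = 32 weeks = 224 d
ΔV = Q × t = 551 m³/d × 224 d = 1.234 × 10^5 m³
Δh = ΔV / (Sy × A) = 1.234 × 10^5 / (0.052 × 5.82 × 10^5) = 4.078 m

Δh ≈ 4.08 m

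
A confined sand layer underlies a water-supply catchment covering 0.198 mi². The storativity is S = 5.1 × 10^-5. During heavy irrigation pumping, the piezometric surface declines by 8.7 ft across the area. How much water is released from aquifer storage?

A = 0.198 mi² = 5.128 × 10^5 m²
Δh = 8.7 ft = 2.652 m
ΔV = S × A × Δh = 5.1 × 10^-5 × 5.128 × 10^5 m² × 2.652 m = 69.35 m³

ΔV ≈ 69.4 m³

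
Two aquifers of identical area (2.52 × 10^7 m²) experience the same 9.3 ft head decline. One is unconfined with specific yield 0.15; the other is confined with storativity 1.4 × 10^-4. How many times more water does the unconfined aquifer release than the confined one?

Δh = 9.3 ft = 2.835 m
Unconfined: ΔV_u = Sy × A × Δh = 0.15 × 2.52 × 10^7 × 2.835 = 1.071 × 10^7 m³
Confined: ΔV_c = S × A × Δh = 1.4 × 10^-4 × 2.52 × 10^7 × 2.835 = 10000 m³
Ratio = ΔV_u / ΔV_c = Sy / S = 0.15 / 1.4 × 10^-4 = 1071

ΔV_u / ΔV_c ≈ 1070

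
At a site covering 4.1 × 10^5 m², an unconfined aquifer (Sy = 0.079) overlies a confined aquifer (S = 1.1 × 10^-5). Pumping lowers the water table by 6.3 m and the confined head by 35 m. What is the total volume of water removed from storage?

Unconfined: ΔV_u = Sy × A × Δh_u = 0.079 × 4.1 × 10^5 × 6.3 = 2.041 × 10^5 m³
Confined: ΔV_c = S × A × Δh_c = 1.1 × 10^-5 × 4.1 × 10^5 × 35 = 157.8 m³
Total ΔV = 2.041 × 10^5 + 157.8 = 2.042 × 10^5 m³

ΔV ≈ 2.04 × 10^5 m³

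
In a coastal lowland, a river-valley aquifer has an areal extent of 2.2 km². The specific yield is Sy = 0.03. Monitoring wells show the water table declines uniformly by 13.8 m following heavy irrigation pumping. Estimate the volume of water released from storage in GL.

A = 2.2 km² = 2.2 × 10^6 m²
ΔV = Sy × A × Δh = 0.03 × 2.2 × 10^6 m² × 13.8 m = 9.108 × 10^5 m³
ΔV = 9.108 × 10^5 m³ = 0.9108 GL

ΔV ≈ 0.911 GL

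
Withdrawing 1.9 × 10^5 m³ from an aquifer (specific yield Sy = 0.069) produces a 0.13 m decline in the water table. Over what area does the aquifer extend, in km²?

A ≈ 21.2 km²

A = ΔV / (Sy × Δh) = 1.9 × 10^5 / (0.069 × 0.13) = 2.118 × 10^7 m²
A = 2.118 × 10^7 m² = 21.18 km²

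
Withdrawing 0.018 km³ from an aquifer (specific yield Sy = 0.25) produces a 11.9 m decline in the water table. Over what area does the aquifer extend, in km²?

A ≈ 6.05 km²

ΔV = 0.018 km³ = 1.8 × 10^7 m³
A = ΔV / (Sy × Δh) = 1.8 × 10^7 / (0.25 × 11.9) = 6.05 × 10^6 m²
A = 6.05 × 10^6 m² = 6.05 km²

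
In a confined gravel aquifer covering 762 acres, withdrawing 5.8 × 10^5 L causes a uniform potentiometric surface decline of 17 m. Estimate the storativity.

A = 762 acres = 3.084 × 10^6 m²
ΔV = 5.8 × 10^5 L = 580 m³
S = ΔV / (A × Δh) = 580 m³ / (3.084 × 10^6 m² × 17 m) = 1.106 × 10^-5

S ≈ 1.1 × 10^-5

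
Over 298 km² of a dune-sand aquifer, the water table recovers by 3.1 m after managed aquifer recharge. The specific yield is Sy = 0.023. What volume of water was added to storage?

ΔV ≈ 2.12 × 10^7 m³

A = 298 km² = 2.98 × 10^8 m²
ΔV = Sy × A × Δh = 0.023 × 2.98 × 10^8 m² × 3.1 m = 2.125 × 10^7 m³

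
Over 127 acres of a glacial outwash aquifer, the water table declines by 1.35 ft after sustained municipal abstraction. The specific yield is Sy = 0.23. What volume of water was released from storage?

A = 127 acres = 5.14 × 10^5 m²
Δh = 1.35 ft = 0.4115 m
ΔV = Sy × A × Δh = 0.23 × 5.14 × 10^5 m² × 0.4115 m = 48640 m³

ΔV ≈ 48600 m³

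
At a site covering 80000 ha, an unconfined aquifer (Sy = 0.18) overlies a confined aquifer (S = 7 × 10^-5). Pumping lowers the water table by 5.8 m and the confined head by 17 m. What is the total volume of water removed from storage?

A = 80000 ha = 8 × 10^8 m²
Unconfined: ΔV_u = Sy × A × Δh_u = 0.18 × 8 × 10^8 × 5.8 = 8.352 × 10^8 m³
Confined: ΔV_c = S × A × Δh_c = 7 × 10^-5 × 8 × 10^8 × 17 = 9.52 × 10^5 m³
Total ΔV = 8.352 × 10^8 + 9.52 × 10^5 = 8.362 × 10^8 m³

ΔV ≈ 8.36 × 10^8 m³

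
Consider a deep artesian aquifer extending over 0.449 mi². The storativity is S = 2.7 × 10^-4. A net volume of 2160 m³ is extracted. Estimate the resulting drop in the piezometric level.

A = 0.449 mi² = 1.163 × 10^6 m²
Δh = ΔV / (S × A) = 2160 m³ / (2.7 × 10^-4 × 1.163 × 10^6 m²) = 6.879 m

Δh ≈ 6.88 m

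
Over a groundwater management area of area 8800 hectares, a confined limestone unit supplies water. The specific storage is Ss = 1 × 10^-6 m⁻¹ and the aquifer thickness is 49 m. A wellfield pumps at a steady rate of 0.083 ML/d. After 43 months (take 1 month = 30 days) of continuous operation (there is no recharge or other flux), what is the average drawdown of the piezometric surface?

Δh ≈ 24.8 m

S = Ss × b = 1 × 10^-6 m⁻¹ × 49 m = 4.9 × 10^-5
A = 8800 hectares = 8.8 × 10^7 m²
Q = 0.083 ML/d = 83 m³/d
t = 43 months = 1290 d
ΔV = Q × t = 83 m³/d × 1290 d = 1.071 × 10^5 m³
Δh = ΔV / (S × A) = 1.071 × 10^5 / (4.9 × 10^-5 × 8.8 × 10^7) = 24.83 m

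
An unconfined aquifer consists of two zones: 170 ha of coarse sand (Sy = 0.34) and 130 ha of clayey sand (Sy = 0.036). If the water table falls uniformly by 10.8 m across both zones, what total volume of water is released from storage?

ΔV ≈ 6.75 × 10^6 m³

A₁ = 170 ha = 1.7 × 10^6 m²; A₂ = 130 ha = 1.3 × 10^6 m²
ΔV₁ = 0.34 × 1.7 × 10^6 × 10.8 = 6.242 × 10^6 m³
ΔV₂ = 0.036 × 1.3 × 10^6 × 10.8 = 5.054 × 10^5 m³
ΔV = ΔV₁ + ΔV₂ = 6.748 × 10^6 m³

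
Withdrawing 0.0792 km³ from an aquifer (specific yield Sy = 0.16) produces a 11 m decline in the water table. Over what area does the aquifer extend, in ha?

A ≈ 4500 ha

ΔV = 0.0792 km³ = 7.92 × 10^7 m³
A = ΔV / (Sy × Δh) = 7.92 × 10^7 / (0.16 × 11) = 4.5 × 10^7 m²
A = 4.5 × 10^7 m² = 4500 ha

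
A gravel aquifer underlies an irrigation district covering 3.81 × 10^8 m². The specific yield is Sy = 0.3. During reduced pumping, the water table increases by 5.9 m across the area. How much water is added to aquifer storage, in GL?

ΔV ≈ 674 GL

ΔV = Sy × A × Δh = 0.3 × 3.81 × 10^8 m² × 5.9 m = 6.744 × 10^8 m³
ΔV = 6.744 × 10^8 m³ = 674.4 GL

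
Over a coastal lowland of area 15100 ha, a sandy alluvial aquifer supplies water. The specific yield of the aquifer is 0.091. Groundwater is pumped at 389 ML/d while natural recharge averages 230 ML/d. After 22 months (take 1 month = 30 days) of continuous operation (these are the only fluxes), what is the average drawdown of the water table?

Δh ≈ 7.64 m

A = 15100 ha = 1.51 × 10^8 m²
Net abstraction = 389 − 230 = 159 ML/d
Q_net = 159 ML/d = 1.59 × 10^5 m³/d
t = 22 months = 660 d
ΔV = Q × t = 1.59 × 10^5 m³/d × 660 d = 1.049 × 10^8 m³
Δh = ΔV / (Sy × A) = 1.049 × 10^8 / (0.091 × 1.51 × 10^8) = 7.637 m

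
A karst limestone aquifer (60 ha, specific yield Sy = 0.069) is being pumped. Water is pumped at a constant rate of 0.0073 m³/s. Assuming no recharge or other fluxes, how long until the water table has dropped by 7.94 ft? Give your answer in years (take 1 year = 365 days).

A = 60 ha = 6 × 10^5 m²
Δh = 7.94 ft = 2.42 m
ΔV = Sy × A × Δh = 0.069 × 6 × 10^5 × 2.42 = 1.002 × 10^5 m³
Q = 0.0073 m³/s = 630.7 m³/d
t = ΔV / Q = 1.002 × 10^5 m³ / 630.7 m³/d = 158.9 d
t = 158.9 d ≈ 0.4352 years

t ≈ 0.435 years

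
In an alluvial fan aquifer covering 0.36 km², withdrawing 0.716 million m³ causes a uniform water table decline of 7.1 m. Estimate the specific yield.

Sy ≈ 0.28

A = 0.36 km² = 3.6 × 10^5 m²
ΔV = 0.716 million m³ = 7.16 × 10^5 m³
Sy = ΔV / (A × Δh) = 7.16 × 10^5 m³ / (3.6 × 10^5 m² × 7.1 m) = 0.2801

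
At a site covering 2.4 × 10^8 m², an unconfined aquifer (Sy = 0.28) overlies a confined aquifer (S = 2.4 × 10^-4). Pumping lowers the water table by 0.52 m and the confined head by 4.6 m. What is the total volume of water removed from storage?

ΔV ≈ 3.52 × 10^7 m³

Unconfined: ΔV_u = Sy × A × Δh_u = 0.28 × 2.4 × 10^8 × 0.52 = 3.494 × 10^7 m³
Confined: ΔV_c = S × A × Δh_c = 2.4 × 10^-4 × 2.4 × 10^8 × 4.6 = 2.65 × 10^5 m³
Total ΔV = 3.494 × 10^7 + 2.65 × 10^5 = 3.521 × 10^7 m³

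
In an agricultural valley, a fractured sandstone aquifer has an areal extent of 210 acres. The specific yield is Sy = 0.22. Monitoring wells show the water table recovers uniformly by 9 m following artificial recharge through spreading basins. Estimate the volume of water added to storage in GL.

ΔV ≈ 1.68 GL

A = 210 acres = 8.498 × 10^5 m²
ΔV = Sy × A × Δh = 0.22 × 8.498 × 10^5 m² × 9 m = 1.683 × 10^6 m³
ΔV = 1.683 × 10^6 m³ = 1.683 GL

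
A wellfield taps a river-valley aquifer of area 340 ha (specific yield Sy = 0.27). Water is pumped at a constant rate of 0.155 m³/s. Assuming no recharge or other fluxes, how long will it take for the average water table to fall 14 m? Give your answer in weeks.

A = 340 ha = 3.4 × 10^6 m²
ΔV = Sy × A × Δh = 0.27 × 3.4 × 10^6 × 14 = 1.285 × 10^7 m³
Q = 0.155 m³/s = 13390 m³/d
t = ΔV / Q = 1.285 × 10^7 m³ / 13390 m³/d = 959.7 d
t = 959.7 d ≈ 137.1 weeks

t ≈ 137 weeks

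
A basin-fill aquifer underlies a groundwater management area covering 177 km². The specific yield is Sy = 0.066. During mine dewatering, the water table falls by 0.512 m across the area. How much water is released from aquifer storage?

ΔV ≈ 5.98 × 10^6 m³

A = 177 km² = 1.77 × 10^8 m²
ΔV = Sy × A × Δh = 0.066 × 1.77 × 10^8 m² × 0.512 m = 5.981 × 10^6 m³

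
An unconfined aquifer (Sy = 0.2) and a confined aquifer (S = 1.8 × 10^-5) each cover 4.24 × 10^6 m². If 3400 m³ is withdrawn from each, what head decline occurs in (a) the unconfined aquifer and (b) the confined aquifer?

Unconfined: Δh_u = ΔV/(Sy·A) = 3400/(0.2 × 4.24 × 10^6) = 0.004009 m
Confined: Δh_c = ΔV/(S·A) = 3400/(1.8 × 10^-5 × 4.24 × 10^6) = 44.55 m

Δh_u ≈ 0.00401 m; Δh_c ≈ 44.5 m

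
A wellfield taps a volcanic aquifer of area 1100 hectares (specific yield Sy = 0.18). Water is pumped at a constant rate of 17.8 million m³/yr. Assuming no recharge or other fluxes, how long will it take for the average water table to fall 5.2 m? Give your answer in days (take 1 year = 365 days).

A = 1100 hectares = 1.1 × 10^7 m²
ΔV = Sy × A × Δh = 0.18 × 1.1 × 10^7 × 5.2 = 1.03 × 10^7 m³
Q = 17.8 million m³/yr = 48770 m³/d
t = ΔV / Q = 1.03 × 10^7 m³ / 48770 m³/d = 211.1 d

t ≈ 211 days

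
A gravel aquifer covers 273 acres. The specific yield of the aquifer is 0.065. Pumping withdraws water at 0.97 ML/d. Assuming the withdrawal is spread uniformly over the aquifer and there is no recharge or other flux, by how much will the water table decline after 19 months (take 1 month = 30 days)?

Δh ≈ 7.7 m

A = 273 acres = 1.105 × 10^6 m²
Q = 0.97 ML/d = 970 m³/d
t = 19 months = 570 d
ΔV = Q × t = 970 m³/d × 570 d = 5.529 × 10^5 m³
Δh = ΔV / (Sy × A) = 5.529 × 10^5 / (0.065 × 1.105 × 10^6) = 7.699 m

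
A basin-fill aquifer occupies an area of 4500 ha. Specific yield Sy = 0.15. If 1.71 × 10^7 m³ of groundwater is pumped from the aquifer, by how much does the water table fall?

Δh ≈ 2.53 m

A = 4500 ha = 4.5 × 10^7 m²
Δh = ΔV / (Sy × A) = 1.71 × 10^7 m³ / (0.15 × 4.5 × 10^7 m²) = 2.533 m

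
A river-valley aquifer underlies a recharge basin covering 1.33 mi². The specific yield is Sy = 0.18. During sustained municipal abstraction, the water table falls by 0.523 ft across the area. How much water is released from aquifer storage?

ΔV ≈ 98800 m³

A = 1.33 mi² = 3.445 × 10^6 m²
Δh = 0.523 ft = 0.1594 m
ΔV = Sy × A × Δh = 0.18 × 3.445 × 10^6 m² × 0.1594 m = 98840 m³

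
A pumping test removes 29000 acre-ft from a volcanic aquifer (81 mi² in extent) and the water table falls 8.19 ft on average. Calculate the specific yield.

A = 81 mi² = 2.098 × 10^8 m²
Δh = 8.19 ft = 2.496 m
ΔV = 29000 acre-ft = 3.577 × 10^7 m³
Sy = ΔV / (A × Δh) = 3.577 × 10^7 m³ / (2.098 × 10^8 m² × 2.496 m) = 0.0683

Sy ≈ 0.068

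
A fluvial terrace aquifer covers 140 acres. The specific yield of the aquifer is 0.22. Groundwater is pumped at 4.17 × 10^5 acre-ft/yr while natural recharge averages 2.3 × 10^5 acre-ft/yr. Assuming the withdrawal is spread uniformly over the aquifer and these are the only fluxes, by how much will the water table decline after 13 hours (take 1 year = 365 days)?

Δh ≈ 2.75 m

A = 140 acres = 5.666 × 10^5 m²
Net abstraction = 4.17 × 10^5 − 2.3 × 10^5 = 1.87 × 10^5 acre-ft/yr
Q_net = 1.87 × 10^5 acre-ft/yr = 6.319 × 10^5 m³/d
t = 13 hours = 0.5417 d
ΔV = Q × t = 6.319 × 10^5 m³/d × 0.5417 d = 3.423 × 10^5 m³
Δh = ΔV / (Sy × A) = 3.423 × 10^5 / (0.22 × 5.666 × 10^5) = 2.746 m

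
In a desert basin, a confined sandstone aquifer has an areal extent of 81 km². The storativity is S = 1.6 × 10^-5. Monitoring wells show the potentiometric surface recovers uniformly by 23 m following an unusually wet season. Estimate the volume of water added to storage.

A = 81 km² = 8.1 × 10^7 m²
ΔV = S × A × Δh = 1.6 × 10^-5 × 8.1 × 10^7 m² × 23 m = 29810 m³

ΔV ≈ 29800 m³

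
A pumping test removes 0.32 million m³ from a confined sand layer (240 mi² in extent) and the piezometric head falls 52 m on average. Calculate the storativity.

S ≈ 9.9 × 10^-6

A = 240 mi² = 6.216 × 10^8 m²
ΔV = 0.32 million m³ = 3.2 × 10^5 m³
S = ΔV / (A × Δh) = 3.2 × 10^5 m³ / (6.216 × 10^8 m² × 52 m) = 9.9 × 10^-6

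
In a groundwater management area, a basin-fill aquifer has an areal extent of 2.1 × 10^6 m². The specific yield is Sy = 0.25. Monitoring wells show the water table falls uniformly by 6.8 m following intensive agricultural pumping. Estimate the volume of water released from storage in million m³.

ΔV ≈ 3.57 million m³

ΔV = Sy × A × Δh = 0.25 × 2.1 × 10^6 m² × 6.8 m = 3.57 × 10^6 m³
ΔV = 3.57 × 10^6 m³ = 3.57 million m³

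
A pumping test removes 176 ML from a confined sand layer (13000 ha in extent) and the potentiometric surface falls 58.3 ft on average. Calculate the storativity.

A = 13000 ha = 1.3 × 10^8 m²
Δh = 58.3 ft = 17.77 m
ΔV = 176 ML = 1.76 × 10^5 m³
S = ΔV / (A × Δh) = 1.76 × 10^5 m³ / (1.3 × 10^8 m² × 17.77 m) = 7.619 × 10^-5

S ≈ 7.6 × 10^-5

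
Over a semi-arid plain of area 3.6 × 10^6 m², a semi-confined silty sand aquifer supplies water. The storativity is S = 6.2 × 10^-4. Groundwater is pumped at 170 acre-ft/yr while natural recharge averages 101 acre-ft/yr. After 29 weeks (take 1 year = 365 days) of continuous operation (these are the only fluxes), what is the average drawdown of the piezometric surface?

Δh ≈ 21.2 m

Net abstraction = 170 − 101 = 69 acre-ft/yr
Q_net = 69 acre-ft/yr = 233.2 m³/d
t = 29 weeks = 203 d
ΔV = Q × t = 233.2 m³/d × 203 d = 47340 m³
Δh = ΔV / (S × A) = 47340 / (6.2 × 10^-4 × 3.6 × 10^6) = 21.21 m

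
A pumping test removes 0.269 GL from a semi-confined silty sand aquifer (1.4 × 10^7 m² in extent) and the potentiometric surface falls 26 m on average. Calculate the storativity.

ΔV = 0.269 GL = 2.69 × 10^5 m³
S = ΔV / (A × Δh) = 2.69 × 10^5 m³ / (1.4 × 10^7 m² × 26 m) = 7.39 × 10^-4

S ≈ 7.4 × 10^-4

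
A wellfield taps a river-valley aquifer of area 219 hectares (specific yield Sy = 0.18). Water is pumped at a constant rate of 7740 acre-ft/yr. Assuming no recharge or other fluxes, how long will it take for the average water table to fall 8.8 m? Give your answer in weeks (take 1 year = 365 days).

A = 219 hectares = 2.19 × 10^6 m²
ΔV = Sy × A × Δh = 0.18 × 2.19 × 10^6 × 8.8 = 3.469 × 10^6 m³
Q = 7740 acre-ft/yr = 26160 m³/d
t = ΔV / Q = 3.469 × 10^6 m³ / 26160 m³/d = 132.6 d
t = 132.6 d ≈ 18.95 weeks

t ≈ 18.9 weeks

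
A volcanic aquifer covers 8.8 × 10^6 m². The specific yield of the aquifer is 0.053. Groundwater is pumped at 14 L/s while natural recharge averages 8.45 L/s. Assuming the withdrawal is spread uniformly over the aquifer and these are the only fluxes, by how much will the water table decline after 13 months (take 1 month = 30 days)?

Net abstraction = 14 − 8.45 = 5.55 L/s
Q_net = 5.55 L/s = 479.5 m³/d
t = 13 months = 390 d
ΔV = Q × t = 479.5 m³/d × 390 d = 1.87 × 10^5 m³
Δh = ΔV / (Sy × A) = 1.87 × 10^5 / (0.053 × 8.8 × 10^6) = 0.401 m

Δh ≈ 0.401 m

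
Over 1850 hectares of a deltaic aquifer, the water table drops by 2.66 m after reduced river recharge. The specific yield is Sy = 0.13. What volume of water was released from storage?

A = 1850 hectares = 1.85 × 10^7 m²
ΔV = Sy × A × Δh = 0.13 × 1.85 × 10^7 m² × 2.66 m = 6.397 × 10^6 m³

ΔV ≈ 6.4 × 10^6 m³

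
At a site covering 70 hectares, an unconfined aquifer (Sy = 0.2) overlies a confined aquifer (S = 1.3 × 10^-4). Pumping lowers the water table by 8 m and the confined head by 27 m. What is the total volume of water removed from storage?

ΔV ≈ 1.12 × 10^6 m³

A = 70 hectares = 7 × 10^5 m²
Unconfined: ΔV_u = Sy × A × Δh_u = 0.2 × 7 × 10^5 × 8 = 1.12 × 10^6 m³
Confined: ΔV_c = S × A × Δh_c = 1.3 × 10^-4 × 7 × 10^5 × 27 = 2457 m³
Total ΔV = 1.12 × 10^6 + 2457 = 1.122 × 10^6 m³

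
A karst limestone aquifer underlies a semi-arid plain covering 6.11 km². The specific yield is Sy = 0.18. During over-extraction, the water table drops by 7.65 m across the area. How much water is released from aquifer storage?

A = 6.11 km² = 6.11 × 10^6 m²
ΔV = Sy × A × Δh = 0.18 × 6.11 × 10^6 m² × 7.65 m = 8.413 × 10^6 m³

ΔV ≈ 8.41 × 10^6 m³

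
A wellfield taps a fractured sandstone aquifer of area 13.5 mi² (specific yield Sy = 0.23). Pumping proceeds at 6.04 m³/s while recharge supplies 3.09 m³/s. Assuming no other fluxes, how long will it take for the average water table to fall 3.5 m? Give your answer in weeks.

A = 13.5 mi² = 3.496 × 10^7 m²
ΔV = Sy × A × Δh = 0.23 × 3.496 × 10^7 × 3.5 = 2.815 × 10^7 m³
Net withdrawal = 6.04 − 3.09 = 2.95 m³/s = 2.549 × 10^5 m³/d
t = ΔV / Q = 2.815 × 10^7 m³ / 2.549 × 10^5 m³/d = 110.4 d
t = 110.4 d ≈ 15.78 weeks

t ≈ 15.8 weeks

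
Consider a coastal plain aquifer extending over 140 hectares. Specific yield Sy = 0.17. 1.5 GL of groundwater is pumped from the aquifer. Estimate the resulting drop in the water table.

A = 140 hectares = 1.4 × 10^6 m²
ΔV = 1.5 GL = 1.5 × 10^6 m³
Δh = ΔV / (Sy × A) = 1.5 × 10^6 m³ / (0.17 × 1.4 × 10^6 m²) = 6.303 m

Δh ≈ 6.3 m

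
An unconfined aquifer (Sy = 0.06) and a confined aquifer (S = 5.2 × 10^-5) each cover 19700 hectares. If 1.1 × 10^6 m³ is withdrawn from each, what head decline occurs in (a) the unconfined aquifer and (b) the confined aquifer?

A = 19700 hectares = 1.97 × 10^8 m²
Unconfined: Δh_u = ΔV/(Sy·A) = 1.1 × 10^6/(0.06 × 1.97 × 10^8) = 0.09306 m
Confined: Δh_c = ΔV/(S·A) = 1.1 × 10^6/(5.2 × 10^-5 × 1.97 × 10^8) = 107.4 m

Δh_u ≈ 0.0931 m; Δh_c ≈ 107 m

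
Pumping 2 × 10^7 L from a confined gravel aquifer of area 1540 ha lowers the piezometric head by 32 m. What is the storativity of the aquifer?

A = 1540 ha = 1.54 × 10^7 m²
ΔV = 2 × 10^7 L = 20000 m³
S = ΔV / (A × Δh) = 20000 m³ / (1.54 × 10^7 m² × 32 m) = 4.058 × 10^-5

S ≈ 4.1 × 10^-5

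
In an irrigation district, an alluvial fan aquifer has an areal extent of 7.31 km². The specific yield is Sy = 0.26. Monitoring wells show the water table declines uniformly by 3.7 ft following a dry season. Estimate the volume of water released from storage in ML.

A = 7.31 km² = 7.31 × 10^6 m²
Δh = 3.7 ft = 1.128 m
ΔV = Sy × A × Δh = 0.26 × 7.31 × 10^6 m² × 1.128 m = 2.143 × 10^6 m³
ΔV = 2.143 × 10^6 m³ = 2143 ML

ΔV ≈ 2140 ML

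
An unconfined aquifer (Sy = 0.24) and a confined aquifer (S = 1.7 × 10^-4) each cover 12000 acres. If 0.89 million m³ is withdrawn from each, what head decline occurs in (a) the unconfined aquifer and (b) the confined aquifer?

A = 12000 acres = 4.856 × 10^7 m²
ΔV = 0.89 million m³ = 8.9 × 10^5 m³
Unconfined: Δh_u = ΔV/(Sy·A) = 8.9 × 10^5/(0.24 × 4.856 × 10^7) = 0.07636 m
Confined: Δh_c = ΔV/(S·A) = 8.9 × 10^5/(1.7 × 10^-4 × 4.856 × 10^7) = 107.8 m

Δh_u ≈ 0.0764 m; Δh_c ≈ 108 m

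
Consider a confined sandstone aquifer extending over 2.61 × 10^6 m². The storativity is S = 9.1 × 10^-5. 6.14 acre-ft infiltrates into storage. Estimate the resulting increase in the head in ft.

Δh ≈ 105 ft

ΔV = 6.14 acre-ft = 7574 m³
Δh = ΔV / (S × A) = 7574 m³ / (9.1 × 10^-5 × 2.61 × 10^6 m²) = 31.89 m
Δh = 31.89 m = 104.6 ft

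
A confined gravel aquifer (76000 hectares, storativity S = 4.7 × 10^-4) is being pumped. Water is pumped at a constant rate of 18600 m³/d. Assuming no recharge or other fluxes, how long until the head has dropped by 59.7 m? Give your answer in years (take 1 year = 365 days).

t ≈ 3.14 years

A = 76000 hectares = 7.6 × 10^8 m²
ΔV = S × A × Δh = 4.7 × 10^-4 × 7.6 × 10^8 × 59.7 = 2.132 × 10^7 m³
t = ΔV / Q = 2.132 × 10^7 m³ / 18600 m³/d = 1146 d
t = 1146 d ≈ 3.141 years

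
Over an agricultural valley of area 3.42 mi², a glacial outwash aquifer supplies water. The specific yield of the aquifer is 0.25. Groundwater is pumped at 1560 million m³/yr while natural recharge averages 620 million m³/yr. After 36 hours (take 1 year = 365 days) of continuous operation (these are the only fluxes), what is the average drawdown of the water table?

A = 3.42 mi² = 8.858 × 10^6 m²
Net abstraction = 1560 − 620 = 940 million m³/yr
Q_net = 940 million m³/yr = 2.575 × 10^6 m³/d
t = 36 hours = 1.5 d
ΔV = Q × t = 2.575 × 10^6 m³/d × 1.5 d = 3.863 × 10^6 m³
Δh = ΔV / (Sy × A) = 3.863 × 10^6 / (0.25 × 8.858 × 10^6) = 1.744 m

Δh ≈ 1.74 m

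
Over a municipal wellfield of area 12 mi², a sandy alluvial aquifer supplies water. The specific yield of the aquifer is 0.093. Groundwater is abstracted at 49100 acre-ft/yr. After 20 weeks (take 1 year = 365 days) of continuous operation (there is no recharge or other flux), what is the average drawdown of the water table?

Δh ≈ 8.04 m

A = 12 mi² = 3.108 × 10^7 m²
Q = 49100 acre-ft/yr = 1.659 × 10^5 m³/d
t = 20 weeks = 140 d
ΔV = Q × t = 1.659 × 10^5 m³/d × 140 d = 2.323 × 10^7 m³
Δh = ΔV / (Sy × A) = 2.323 × 10^7 / (0.093 × 3.108 × 10^7) = 8.037 m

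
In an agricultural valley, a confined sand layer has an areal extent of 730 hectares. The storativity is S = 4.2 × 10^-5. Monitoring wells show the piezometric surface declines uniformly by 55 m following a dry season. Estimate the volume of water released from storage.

ΔV ≈ 16900 m³

A = 730 hectares = 7.3 × 10^6 m²
ΔV = S × A × Δh = 4.2 × 10^-5 × 7.3 × 10^6 m² × 55 m = 16860 m³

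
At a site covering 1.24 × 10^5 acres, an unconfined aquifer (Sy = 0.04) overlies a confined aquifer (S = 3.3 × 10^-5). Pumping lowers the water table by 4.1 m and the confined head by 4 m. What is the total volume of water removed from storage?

A = 1.24 × 10^5 acres = 5.018 × 10^8 m²
Unconfined: ΔV_u = Sy × A × Δh_u = 0.04 × 5.018 × 10^8 × 4.1 = 8.23 × 10^7 m³
Confined: ΔV_c = S × A × Δh_c = 3.3 × 10^-5 × 5.018 × 10^8 × 4 = 66240 m³
Total ΔV = 8.23 × 10^7 + 66240 = 8.236 × 10^7 m³

ΔV ≈ 8.24 × 10^7 m³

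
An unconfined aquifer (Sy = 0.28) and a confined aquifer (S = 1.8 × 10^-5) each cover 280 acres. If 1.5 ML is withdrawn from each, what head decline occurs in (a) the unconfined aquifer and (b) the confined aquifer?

A = 280 acres = 1.133 × 10^6 m²
ΔV = 1.5 ML = 1500 m³
Unconfined: Δh_u = ΔV/(Sy·A) = 1500/(0.28 × 1.133 × 10^6) = 0.004728 m
Confined: Δh_c = ΔV/(S·A) = 1500/(1.8 × 10^-5 × 1.133 × 10^6) = 73.54 m

Δh_u ≈ 0.00473 m; Δh_c ≈ 73.5 m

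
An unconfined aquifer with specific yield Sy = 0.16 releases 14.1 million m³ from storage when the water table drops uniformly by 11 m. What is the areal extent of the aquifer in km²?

A ≈ 8.01 km²

ΔV = 14.1 million m³ = 1.41 × 10^7 m³
A = ΔV / (Sy × Δh) = 1.41 × 10^7 / (0.16 × 11) = 8.011 × 10^6 m²
A = 8.011 × 10^6 m² = 8.011 km²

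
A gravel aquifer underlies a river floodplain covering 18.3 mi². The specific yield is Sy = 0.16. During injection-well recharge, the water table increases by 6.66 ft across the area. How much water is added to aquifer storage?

ΔV ≈ 1.54 × 10^7 m³

A = 18.3 mi² = 4.74 × 10^7 m²
Δh = 6.66 ft = 2.03 m
ΔV = Sy × A × Δh = 0.16 × 4.74 × 10^7 m² × 2.03 m = 1.539 × 10^7 m³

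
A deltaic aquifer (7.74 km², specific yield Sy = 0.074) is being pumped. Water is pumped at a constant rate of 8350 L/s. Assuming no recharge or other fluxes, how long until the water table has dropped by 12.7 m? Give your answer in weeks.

t ≈ 1.44 weeks

A = 7.74 km² = 7.74 × 10^6 m²
ΔV = Sy × A × Δh = 0.074 × 7.74 × 10^6 × 12.7 = 7.274 × 10^6 m³
Q = 8350 L/s = 7.214 × 10^5 m³/d
t = ΔV / Q = 7.274 × 10^6 m³ / 7.214 × 10^5 m³/d = 10.08 d
t = 10.08 d ≈ 1.44 weeks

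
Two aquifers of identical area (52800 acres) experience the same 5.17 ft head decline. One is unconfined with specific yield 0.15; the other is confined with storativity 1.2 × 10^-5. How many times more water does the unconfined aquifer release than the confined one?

ΔV_u / ΔV_c ≈ 12500

A = 52800 acres = 2.137 × 10^8 m²
Δh = 5.17 ft = 1.576 m
Unconfined: ΔV_u = Sy × A × Δh = 0.15 × 2.137 × 10^8 × 1.576 = 5.051 × 10^7 m³
Confined: ΔV_c = S × A × Δh = 1.2 × 10^-5 × 2.137 × 10^8 × 1.576 = 4041 m³
Ratio = ΔV_u / ΔV_c = Sy / S = 0.15 / 1.2 × 10^-5 = 12500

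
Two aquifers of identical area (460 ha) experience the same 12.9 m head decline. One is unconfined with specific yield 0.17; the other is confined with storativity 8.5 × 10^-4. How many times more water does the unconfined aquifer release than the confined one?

A = 460 ha = 4.6 × 10^6 m²
Unconfined: ΔV_u = Sy × A × Δh = 0.17 × 4.6 × 10^6 × 12.9 = 1.009 × 10^7 m³
Confined: ΔV_c = S × A × Δh = 8.5 × 10^-4 × 4.6 × 10^6 × 12.9 = 50440 m³
Ratio = ΔV_u / ΔV_c = Sy / S = 0.17 / 8.5 × 10^-4 = 200

ΔV_u / ΔV_c ≈ 200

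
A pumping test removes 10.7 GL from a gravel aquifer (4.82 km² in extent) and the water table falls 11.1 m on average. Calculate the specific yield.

Sy ≈ 0.2

A = 4.82 km² = 4.82 × 10^6 m²
ΔV = 10.7 GL = 1.07 × 10^7 m³
Sy = ΔV / (A × Δh) = 1.07 × 10^7 m³ / (4.82 × 10^6 m² × 11.1 m) = 0.2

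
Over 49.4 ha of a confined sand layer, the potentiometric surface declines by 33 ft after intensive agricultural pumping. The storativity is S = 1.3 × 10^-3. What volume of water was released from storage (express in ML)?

A = 49.4 ha = 4.94 × 10^5 m²
Δh = 33 ft = 10.06 m
ΔV = S × A × Δh = 0.0013 × 4.94 × 10^5 m² × 10.06 m = 6460 m³
ΔV = 6460 m³ = 6.46 ML

ΔV ≈ 6.46 ML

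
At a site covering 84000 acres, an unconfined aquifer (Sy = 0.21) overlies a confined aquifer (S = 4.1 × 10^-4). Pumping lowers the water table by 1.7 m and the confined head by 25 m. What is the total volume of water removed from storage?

ΔV ≈ 1.25 × 10^8 m³

A = 84000 acres = 3.399 × 10^8 m²
Unconfined: ΔV_u = Sy × A × Δh_u = 0.21 × 3.399 × 10^8 × 1.7 = 1.214 × 10^8 m³
Confined: ΔV_c = S × A × Δh_c = 4.1 × 10^-4 × 3.399 × 10^8 × 25 = 3.484 × 10^6 m³
Total ΔV = 1.214 × 10^8 + 3.484 × 10^6 = 1.248 × 10^8 m³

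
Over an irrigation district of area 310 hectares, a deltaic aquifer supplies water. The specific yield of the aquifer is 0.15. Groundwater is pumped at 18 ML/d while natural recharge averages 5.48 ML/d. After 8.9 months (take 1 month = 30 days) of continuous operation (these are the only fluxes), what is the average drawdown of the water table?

Δh ≈ 7.19 m

A = 310 hectares = 3.1 × 10^6 m²
Net abstraction = 18 − 5.48 = 12.52 ML/d
Q_net = 12.52 ML/d = 12520 m³/d
t = 8.9 months = 267 d
ΔV = Q × t = 12520 m³/d × 267 d = 3.343 × 10^6 m³
Δh = ΔV / (Sy × A) = 3.343 × 10^6 / (0.15 × 3.1 × 10^6) = 7.189 m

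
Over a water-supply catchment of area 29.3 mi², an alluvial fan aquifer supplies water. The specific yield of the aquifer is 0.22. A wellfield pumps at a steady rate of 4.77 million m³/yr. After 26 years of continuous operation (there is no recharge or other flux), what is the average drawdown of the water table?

Δh ≈ 7.43 m

A = 29.3 mi² = 7.589 × 10^7 m²
Q = 4.77 million m³/yr = 13070 m³/d
t = 26 years = 9490 d
ΔV = Q × t = 13070 m³/d × 9490 d = 1.24 × 10^8 m³
Δh = ΔV / (Sy × A) = 1.24 × 10^8 / (0.22 × 7.589 × 10^7) = 7.429 m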